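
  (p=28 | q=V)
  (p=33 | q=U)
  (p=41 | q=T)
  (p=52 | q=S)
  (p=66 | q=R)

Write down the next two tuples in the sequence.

For the p, differences are 5, 8, 11, … (increasing by 3 each time): 28, 33, 41, 52, 66 → 83 → 103.
Q goes V, U, T, S, R → Q → P (letters move back 1 place in the alphabet).
So the next two tuples are (p=83 | q=Q) and (p=103 | q=P).

(p=83 | q=Q), (p=103 | q=P)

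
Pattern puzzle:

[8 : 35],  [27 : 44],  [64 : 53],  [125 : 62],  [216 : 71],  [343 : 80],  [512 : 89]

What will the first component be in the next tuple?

729

First component goes 8, 27, 64, 125, 216, 343, 512 → 729 (perfect cubes: 2³, 3³, 4³, …).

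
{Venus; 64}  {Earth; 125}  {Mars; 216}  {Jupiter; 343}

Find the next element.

{Saturn; 512}

Planet — runs through the planets Mercury→Neptune: Venus, Earth, Mars, Jupiter → Saturn.
Second entry — perfect cubes: 4³, 5³, 6³, …: 64, 125, 216, 343 → 512.
So the next element is {Saturn; 512}.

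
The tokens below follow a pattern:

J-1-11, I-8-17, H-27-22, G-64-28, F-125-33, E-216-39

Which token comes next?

D-343-44

Letter goes J, I, H, G, F, E → D (letters move back 1 place in the alphabet).
Second component — perfect cubes: 1³, 2³, 3³, …: 1, 8, 27, 64, 125, 216 → 343.
Third component: alternating steps +6, +5, +6, +5, …; 11, 17, 22, 28, 33, 39 → 44.
Putting it together: D-343-44.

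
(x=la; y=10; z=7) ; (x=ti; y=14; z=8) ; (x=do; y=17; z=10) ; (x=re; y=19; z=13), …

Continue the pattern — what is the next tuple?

(x=mi; y=20; z=17)

X: runs through the solfège scale do→ti, so la, ti, do, re → mi.
Y: differences are 4, 3, 2, … (decreasing by 1 each time); 10, 14, 17, 19 → 20.
Z: differences are 1, 2, 3, … (increasing by 1 each time), so 7, 8, 10, 13 → 17.
Combining the parts gives (x=mi; y=20; z=17).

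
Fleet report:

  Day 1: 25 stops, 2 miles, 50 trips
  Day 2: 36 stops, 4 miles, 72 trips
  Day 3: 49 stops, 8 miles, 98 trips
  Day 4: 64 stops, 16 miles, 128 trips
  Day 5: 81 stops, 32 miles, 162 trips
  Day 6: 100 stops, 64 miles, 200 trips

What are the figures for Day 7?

For the stops, perfect squares: 5², 6², 7², …: 25, 36, 49, 64, 81, 100 → 121.
Miles: ×2 each step; 2, 4, 8, 16, 32, 64 → 128.
Trips: always 2 × the stops, so 50, 72, 98, 128, 162, 200 → 242.
So the next row is 121 stops, 128 miles, 242 trips.

121 stops, 128 miles, 242 trips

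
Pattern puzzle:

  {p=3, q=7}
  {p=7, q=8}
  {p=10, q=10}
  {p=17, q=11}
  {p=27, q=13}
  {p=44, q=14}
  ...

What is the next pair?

P — each term is the sum of the two before it: 3, 7, 10, 17, 27, 44 → 71.
Q goes 7, 8, 10, 11, 13, 14 → 16 (alternating steps +1, +2, +1, +2, …).
So the next pair is {p=71, q=16}.

{p=71, q=16}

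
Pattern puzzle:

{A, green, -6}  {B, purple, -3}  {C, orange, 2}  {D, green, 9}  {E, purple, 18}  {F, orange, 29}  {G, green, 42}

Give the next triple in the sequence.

{H, purple, 57}

Letter: letters move forward 1 place in the alphabet, so A, B, C, D, E, F, G → H.
Colour goes green, purple, orange, green, purple, orange, green → purple (repeats green → purple → orange).
Third value: differences are 3, 5, 7, … (increasing by 2 each time); -6, -3, 2, 9, 18, 29, 42 → 57.
Combining the parts gives {H, purple, 57}.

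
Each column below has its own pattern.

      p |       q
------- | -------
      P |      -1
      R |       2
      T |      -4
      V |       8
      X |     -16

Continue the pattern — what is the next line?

Z  32

For the column p, letters move forward 2 places in the alphabet: P, R, T, V, X → Z.
Column q: ×(-2) each step; -1, 2, -4, 8, -16 → 32.
Putting it together: Z  32.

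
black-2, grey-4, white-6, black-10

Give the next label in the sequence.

Shade — repeats black → grey → white: black, grey, white, black → grey.
Second component: 2, 4, 6, 10 → 16 (each term is the sum of the two before it).
Putting it together: grey-16.

grey-16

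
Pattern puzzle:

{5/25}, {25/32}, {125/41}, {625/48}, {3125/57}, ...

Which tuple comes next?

First slot: ×5 each step; 5, 25, 125, 625, 3125 → 15625.
Second slot: alternating steps +7, +9, +7, +9, …, so 25, 32, 41, 48, 57 → 64.
So the next tuple is {15625/64}.

{15625/64}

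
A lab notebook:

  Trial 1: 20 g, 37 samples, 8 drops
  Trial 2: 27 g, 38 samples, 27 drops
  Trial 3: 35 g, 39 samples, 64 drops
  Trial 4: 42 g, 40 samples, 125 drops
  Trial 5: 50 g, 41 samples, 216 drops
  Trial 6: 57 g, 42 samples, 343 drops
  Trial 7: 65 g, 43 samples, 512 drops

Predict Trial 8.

72 g, 44 samples, 729 drops

G: alternating steps +7, +8, +7, +8, …; 20, 27, 35, 42, 50, 57, 65 → 72.
Samples: +1 each step; 37, 38, 39, 40, 41, 42, 43 → 44.
Drops: 8, 27, 64, 125, 216, 343, 512 → 729 (perfect cubes: 2³, 3³, 4³, …).
So the next row is 72 g, 44 samples, 729 drops.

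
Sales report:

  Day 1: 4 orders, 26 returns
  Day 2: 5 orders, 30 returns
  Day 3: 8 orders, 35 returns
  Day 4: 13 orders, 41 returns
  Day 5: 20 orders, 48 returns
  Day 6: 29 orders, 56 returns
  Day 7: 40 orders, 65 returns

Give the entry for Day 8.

For the orders, differences are 1, 3, 5, … (increasing by 2 each time): 4, 5, 8, 13, 20, 29, 40 → 53.
Returns: differences are 4, 5, 6, … (increasing by 1 each time), so 26, 30, 35, 41, 48, 56, 65 → 75.
So the next line is 53 orders, 75 returns.

53 orders, 75 returns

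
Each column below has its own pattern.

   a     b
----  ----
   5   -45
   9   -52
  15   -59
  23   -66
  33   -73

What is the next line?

45  -80

Column a: differences are 4, 6, 8, … (increasing by 2 each time), so 5, 9, 15, 23, 33 → 45.
Column b: −7 each step, so -45, -52, -59, -66, -73 → -80.
Putting it together: 45  -80.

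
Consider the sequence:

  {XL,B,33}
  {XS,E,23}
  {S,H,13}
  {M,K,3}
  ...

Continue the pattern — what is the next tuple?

Size: runs through clothing sizes XS→XL, so XL, XS, S, M → L.
Letter: letters move forward 3 places in the alphabet; B, E, H, K → N.
Third value — −10 each step: 33, 23, 13, 3 → -7.
So the next tuple is {L,N,-7}.

{L,N,-7}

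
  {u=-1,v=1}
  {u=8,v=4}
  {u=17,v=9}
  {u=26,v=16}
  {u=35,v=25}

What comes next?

U: +9 each step, so -1, 8, 17, 26, 35 → 44.
V: perfect squares: 1², 2², 3², …, so 1, 4, 9, 16, 25 → 36.
Putting it together: {u=44,v=36}.

{u=44,v=36}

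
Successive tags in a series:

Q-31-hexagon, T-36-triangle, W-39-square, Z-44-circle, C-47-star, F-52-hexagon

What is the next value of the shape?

Shape goes hexagon, triangle, square, circle, star, hexagon → triangle (repeats hexagon → triangle → square → circle → star).

triangle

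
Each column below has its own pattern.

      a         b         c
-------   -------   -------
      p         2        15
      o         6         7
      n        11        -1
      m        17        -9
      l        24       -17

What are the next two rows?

k  32  -25; j  41  -33

Column a: letters move back 1 place in the alphabet; p, o, n, m, l → k → j.
Column b: differences are 4, 5, 6, … (increasing by 1 each time), so 2, 6, 11, 17, 24 → 32 → 41.
Column c: −8 each step, so 15, 7, -1, -9, -17 → -25 → -33.
So the next two rows are k  32  -25 and j  41  -33.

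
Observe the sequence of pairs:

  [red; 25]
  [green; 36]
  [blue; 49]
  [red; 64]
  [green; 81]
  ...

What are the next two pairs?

Colour goes red, green, blue, red, green → blue → red (repeats red → green → blue).
Second slot: perfect squares: 5², 6², 7², …; 25, 36, 49, 64, 81 → 100 → 121.
Putting the parts together: [blue; 100] and then [red; 121].

[blue; 100], [red; 121]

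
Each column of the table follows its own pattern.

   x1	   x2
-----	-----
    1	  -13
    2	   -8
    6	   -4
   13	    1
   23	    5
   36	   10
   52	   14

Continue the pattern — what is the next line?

For the column x1, differences are 1, 4, 7, … (increasing by 3 each time): 1, 2, 6, 13, 23, 36, 52 → 71.
Column x2 goes -13, -8, -4, 1, 5, 10, 14 → 19 (alternating steps +5, +4, +5, +4, …).
So the next line is 71  19.

71  19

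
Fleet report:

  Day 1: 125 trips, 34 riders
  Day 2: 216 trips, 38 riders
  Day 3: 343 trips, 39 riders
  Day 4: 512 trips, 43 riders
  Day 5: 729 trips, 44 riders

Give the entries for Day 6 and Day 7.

Trips — perfect cubes: 5³, 6³, 7³, …: 125, 216, 343, 512, 729 → 1000 → 1331.
Riders goes 34, 38, 39, 43, 44 → 48 → 49 (alternating steps +4, +1, +4, +1, …).
Putting the parts together: 1000 trips, 48 riders and then 1331 trips, 49 riders.

1000 trips, 48 riders; 1331 trips, 49 riders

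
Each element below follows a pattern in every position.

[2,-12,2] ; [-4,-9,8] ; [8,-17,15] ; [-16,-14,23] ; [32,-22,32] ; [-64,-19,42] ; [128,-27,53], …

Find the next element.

First component goes 2, -4, 8, -16, 32, -64, 128 → -256 (×(-2) each step).
For the second component, alternating steps +3, −8, +3, −8, …: -12, -9, -17, -14, -22, -19, -27 → -24.
For the third component, differences are 6, 7, 8, … (increasing by 1 each time): 2, 8, 15, 23, 32, 42, 53 → 65.
Putting it together: [-256,-24,65].

[-256,-24,65]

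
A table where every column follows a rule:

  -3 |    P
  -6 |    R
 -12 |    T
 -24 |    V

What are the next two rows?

First component: ×2 each step; -3, -6, -12, -24 → -48 → -96.
Letter: letters move forward 2 places in the alphabet; P, R, T, V → X → Z.
Putting the parts together: -48  X and then -96  Z.

-48  X; -96  Z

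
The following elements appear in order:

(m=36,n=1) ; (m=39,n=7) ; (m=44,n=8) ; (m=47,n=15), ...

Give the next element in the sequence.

M: 36, 39, 44, 47 → 52 (alternating steps +3, +5, +3, +5, …).
For the n, each term is the sum of the two before it: 1, 7, 8, 15 → 23.
So the next element is (m=52,n=23).

(m=52,n=23)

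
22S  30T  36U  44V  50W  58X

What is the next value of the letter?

Letter: S, T, U, V, W, X → Y (letters move forward 1 place in the alphabet).

Y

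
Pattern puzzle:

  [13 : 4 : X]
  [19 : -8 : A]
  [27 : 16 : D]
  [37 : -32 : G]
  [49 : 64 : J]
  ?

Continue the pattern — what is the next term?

[63 : -128 : M]

For the first slot, differences are 6, 8, 10, … (increasing by 2 each time): 13, 19, 27, 37, 49 → 63.
Second slot: ×(-2) each step, so 4, -8, 16, -32, 64 → -128.
Letter: X, A, D, G, J → M (letters move forward 3 places in the alphabet, wrapping Z→A).
Combining the parts gives [63 : -128 : M].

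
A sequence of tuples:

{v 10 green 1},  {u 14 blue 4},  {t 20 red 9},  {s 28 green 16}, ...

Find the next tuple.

Letter: letters move back 1 place in the alphabet, so v, u, t, s → r.
Second slot — differences are 4, 6, 8, … (increasing by 2 each time): 10, 14, 20, 28 → 38.
Colour: repeats green → blue → red, so green, blue, red, green → blue.
Fourth slot: 1, 4, 9, 16 → 25 (perfect squares: 1², 2², 3², …).
Putting it together: {r 38 blue 25}.

{r 38 blue 25}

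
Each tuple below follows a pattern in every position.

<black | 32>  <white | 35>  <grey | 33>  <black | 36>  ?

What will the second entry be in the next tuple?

Second entry: 32, 35, 33, 36 → 34 (alternating steps +3, −2, +3, −2, …).

34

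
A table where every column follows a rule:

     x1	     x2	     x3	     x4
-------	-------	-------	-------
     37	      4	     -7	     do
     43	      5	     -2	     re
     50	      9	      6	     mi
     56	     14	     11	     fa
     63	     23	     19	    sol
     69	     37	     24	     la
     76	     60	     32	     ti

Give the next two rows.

82  97  37  do; 89  157  45  re

Column x1 goes 37, 43, 50, 56, 63, 69, 76 → 82 → 89 (alternating steps +6, +7, +6, +7, …).
Column x2: each term is the sum of the two before it, so 4, 5, 9, 14, 23, 37, 60 → 97 → 157.
Column x3: alternating steps +5, +8, +5, +8, …; -7, -2, 6, 11, 19, 24, 32 → 37 → 45.
Column x4: do, re, mi, fa, sol, la, ti → do → re (runs through the solfège scale do→ti).
Putting the parts together: 82  97  37  do and then 89  157  45  re.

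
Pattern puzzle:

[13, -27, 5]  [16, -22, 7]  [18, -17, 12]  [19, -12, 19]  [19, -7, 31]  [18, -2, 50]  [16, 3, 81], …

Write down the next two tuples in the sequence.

[13, 8, 131], [9, 13, 212]

First coordinate — differences are 3, 2, 1, … (decreasing by 1 each time): 13, 16, 18, 19, 19, 18, 16 → 13 → 9.
Second coordinate: +5 each step; -27, -22, -17, -12, -7, -2, 3 → 8 → 13.
Third coordinate: 5, 7, 12, 19, 31, 50, 81 → 131 → 212 (each term is the sum of the two before it).
So the next two tuples are [13, 8, 131] and [9, 13, 212].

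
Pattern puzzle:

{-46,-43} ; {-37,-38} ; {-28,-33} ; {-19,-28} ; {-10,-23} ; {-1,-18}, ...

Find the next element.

{8,-13}

First slot: +9 each step, so -46, -37, -28, -19, -10, -1 → 8.
Second slot goes -43, -38, -33, -28, -23, -18 → -13 (+5 each step).
So the next element is {8,-13}.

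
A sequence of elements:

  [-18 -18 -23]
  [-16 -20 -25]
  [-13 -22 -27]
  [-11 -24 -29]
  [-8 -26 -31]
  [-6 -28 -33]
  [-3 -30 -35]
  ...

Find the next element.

For the first slot, alternating steps +2, +3, +2, +3, …: -18, -16, -13, -11, -8, -6, -3 → -1.
Second slot: −2 each step; -18, -20, -22, -24, -26, -28, -30 → -32.
Third slot — −2 each step: -23, -25, -27, -29, -31, -33, -35 → -37.
Combining the parts gives [-1 -32 -37].

[-1 -32 -37]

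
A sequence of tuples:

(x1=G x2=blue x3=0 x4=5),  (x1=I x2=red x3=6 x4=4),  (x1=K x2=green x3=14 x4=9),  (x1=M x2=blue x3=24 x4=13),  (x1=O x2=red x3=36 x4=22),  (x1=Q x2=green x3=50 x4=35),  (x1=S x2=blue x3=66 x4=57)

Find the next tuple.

X1 — letters move forward 2 places in the alphabet: G, I, K, M, O, Q, S → U.
X2: repeats blue → red → green, so blue, red, green, blue, red, green, blue → red.
X3: 0, 6, 14, 24, 36, 50, 66 → 84 (differences are 6, 8, 10, … (increasing by 2 each time)).
X4 — each term is the sum of the two before it: 5, 4, 9, 13, 22, 35, 57 → 92.
So the next tuple is (x1=U x2=red x3=84 x4=92).

(x1=U x2=red x3=84 x4=92)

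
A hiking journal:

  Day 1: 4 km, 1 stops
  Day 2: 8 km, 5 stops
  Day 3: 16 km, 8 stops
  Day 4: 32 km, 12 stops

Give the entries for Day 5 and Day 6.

For the km, ×2 each step: 4, 8, 16, 32 → 64 → 128.
Stops goes 1, 5, 8, 12 → 15 → 19 (alternating steps +4, +3, +4, +3, …).
So the next two lines are 64 km, 15 stops and 128 km, 19 stops.

64 km, 15 stops; 128 km, 19 stops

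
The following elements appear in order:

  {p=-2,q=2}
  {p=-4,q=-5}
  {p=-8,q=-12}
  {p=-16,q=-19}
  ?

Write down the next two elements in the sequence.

{p=-32,q=-26}, {p=-64,q=-33}

P: ×2 each step, so -2, -4, -8, -16 → -32 → -64.
Q: −7 each step, so 2, -5, -12, -19 → -26 → -33.
So the next two elements are {p=-32,q=-26} and {p=-64,q=-33}.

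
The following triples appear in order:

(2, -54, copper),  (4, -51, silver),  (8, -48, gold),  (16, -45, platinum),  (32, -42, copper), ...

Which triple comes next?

First component: ×2 each step, so 2, 4, 8, 16, 32 → 64.
Second component goes -54, -51, -48, -45, -42 → -39 (+3 each step).
Metal: copper, silver, gold, platinum, copper → silver (repeats copper → silver → gold → platinum).
Putting it together: (64, -39, silver).

(64, -39, silver)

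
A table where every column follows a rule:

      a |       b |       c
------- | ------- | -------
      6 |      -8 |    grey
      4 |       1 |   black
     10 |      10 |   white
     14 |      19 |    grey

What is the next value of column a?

24

Column a: 6, 4, 10, 14 → 24 (each term is the sum of the two before it).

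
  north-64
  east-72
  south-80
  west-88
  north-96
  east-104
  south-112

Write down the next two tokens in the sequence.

west-120, north-128

Direction: repeats north → east → south → west; north, east, south, west, north, east, south → west → north.
For the second component, +8 each step: 64, 72, 80, 88, 96, 104, 112 → 120 → 128.
Putting the parts together: west-120 and then north-128.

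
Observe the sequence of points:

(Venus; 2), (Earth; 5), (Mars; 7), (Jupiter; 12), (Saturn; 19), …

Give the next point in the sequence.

(Uranus; 31)

For the planet, runs through the planets Mercury→Neptune: Venus, Earth, Mars, Jupiter, Saturn → Uranus.
Second part — each term is the sum of the two before it: 2, 5, 7, 12, 19 → 31.
Combining the parts gives (Uranus; 31).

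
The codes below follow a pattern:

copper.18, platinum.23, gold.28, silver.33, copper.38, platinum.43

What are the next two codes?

Metal: copper, platinum, gold, silver, copper, platinum → gold → silver (repeats copper → platinum → gold → silver).
Second component: 18, 23, 28, 33, 38, 43 → 48 → 53 (+5 each step).
Putting the parts together: gold.48 and then silver.53.

gold.48 then silver.53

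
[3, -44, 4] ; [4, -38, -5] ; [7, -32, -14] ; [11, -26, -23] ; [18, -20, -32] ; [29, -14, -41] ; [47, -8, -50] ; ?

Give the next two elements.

First component — each term is the sum of the two before it: 3, 4, 7, 11, 18, 29, 47 → 76 → 123.
For the second component, +6 each step: -44, -38, -32, -26, -20, -14, -8 → -2 → 4.
Third component: −9 each step, so 4, -5, -14, -23, -32, -41, -50 → -59 → -68.
Putting the parts together: [76, -2, -59] and then [123, 4, -68].

[76, -2, -59], [123, 4, -68]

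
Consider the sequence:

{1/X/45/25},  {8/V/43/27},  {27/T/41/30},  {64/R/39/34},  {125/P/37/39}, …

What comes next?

{216/N/35/45}

First value: perfect cubes: 1³, 2³, 3³, …, so 1, 8, 27, 64, 125 → 216.
Letter — letters move back 2 places in the alphabet: X, V, T, R, P → N.
Third value — −2 each step: 45, 43, 41, 39, 37 → 35.
For the fourth value, differences are 2, 3, 4, … (increasing by 1 each time): 25, 27, 30, 34, 39 → 45.
Putting it together: {216/N/35/45}.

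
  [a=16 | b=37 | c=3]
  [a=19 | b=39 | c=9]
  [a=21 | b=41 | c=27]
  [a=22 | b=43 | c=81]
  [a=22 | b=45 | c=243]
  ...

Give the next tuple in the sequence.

A: differences are 3, 2, 1, … (decreasing by 1 each time), so 16, 19, 21, 22, 22 → 21.
B goes 37, 39, 41, 43, 45 → 47 (+2 each step).
C: ×3 each step, so 3, 9, 27, 81, 243 → 729.
Putting it together: [a=21 | b=47 | c=729].

[a=21 | b=47 | c=729]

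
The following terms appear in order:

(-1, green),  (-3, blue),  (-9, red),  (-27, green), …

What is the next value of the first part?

-81

First part: ×3 each step; -1, -3, -9, -27 → -81.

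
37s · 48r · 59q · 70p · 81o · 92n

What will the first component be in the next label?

103

First component: 37, 48, 59, 70, 81, 92 → 103 (+11 each step).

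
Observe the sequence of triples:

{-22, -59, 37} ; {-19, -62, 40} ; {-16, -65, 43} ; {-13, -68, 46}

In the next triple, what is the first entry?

-10

First entry: -22, -19, -16, -13 → -10 (+3 each step).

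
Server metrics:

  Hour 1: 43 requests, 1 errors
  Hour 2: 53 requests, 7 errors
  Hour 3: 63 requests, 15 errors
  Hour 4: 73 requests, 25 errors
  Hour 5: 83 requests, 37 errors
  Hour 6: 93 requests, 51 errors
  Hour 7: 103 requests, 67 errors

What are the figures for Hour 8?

Requests — +10 each step: 43, 53, 63, 73, 83, 93, 103 → 113.
Errors — differences are 6, 8, 10, … (increasing by 2 each time): 1, 7, 15, 25, 37, 51, 67 → 85.
So the next row is 113 requests, 85 errors.

113 requests, 85 errors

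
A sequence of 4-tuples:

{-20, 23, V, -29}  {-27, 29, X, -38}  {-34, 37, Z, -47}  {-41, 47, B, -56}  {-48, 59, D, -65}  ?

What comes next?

{-55, 73, F, -74}

For the first entry, −7 each step: -20, -27, -34, -41, -48 → -55.
Second entry: differences are 6, 8, 10, … (increasing by 2 each time); 23, 29, 37, 47, 59 → 73.
For the letter, letters move forward 2 places in the alphabet, wrapping Z→A: V, X, Z, B, D → F.
For the fourth entry, −9 each step: -29, -38, -47, -56, -65 → -74.
So the next 4-tuple is {-55, 73, F, -74}.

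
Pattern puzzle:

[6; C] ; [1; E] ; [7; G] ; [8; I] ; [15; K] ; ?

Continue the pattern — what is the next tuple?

First part: each term is the sum of the two before it; 6, 1, 7, 8, 15 → 23.
Letter goes C, E, G, I, K → M (letters move forward 2 places in the alphabet).
So the next tuple is [23; M].

[23; M]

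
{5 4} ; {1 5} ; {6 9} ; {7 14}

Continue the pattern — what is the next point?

First part: each term is the sum of the two before it; 5, 1, 6, 7 → 13.
Second part: 4, 5, 9, 14 → 23 (each term is the sum of the two before it).
Putting it together: {13 23}.

{13 23}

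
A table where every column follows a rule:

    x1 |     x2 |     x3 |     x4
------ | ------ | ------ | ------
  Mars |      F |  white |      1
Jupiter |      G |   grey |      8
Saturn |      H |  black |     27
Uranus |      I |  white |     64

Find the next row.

Neptune  J  grey  125

Column x1: runs through the planets Mercury→Neptune; Mars, Jupiter, Saturn, Uranus → Neptune.
Column x2 goes F, G, H, I → J (letters move forward 1 place in the alphabet).
Column x3: white, grey, black, white → grey (repeats white → grey → black).
Column x4 — perfect cubes: 1³, 2³, 3³, …: 1, 8, 27, 64 → 125.
Combining the parts gives Neptune  J  grey  125.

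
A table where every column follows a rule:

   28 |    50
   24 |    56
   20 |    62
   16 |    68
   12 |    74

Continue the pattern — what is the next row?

8  80

First component — −4 each step: 28, 24, 20, 16, 12 → 8.
Second component: +6 each step, so 50, 56, 62, 68, 74 → 80.
Putting it together: 8  80.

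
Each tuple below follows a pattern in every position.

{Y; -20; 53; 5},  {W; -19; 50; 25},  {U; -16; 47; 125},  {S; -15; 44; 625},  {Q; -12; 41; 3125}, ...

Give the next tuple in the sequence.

Letter goes Y, W, U, S, Q → O (letters move back 2 places in the alphabet).
Second part: alternating steps +1, +3, +1, +3, …; -20, -19, -16, -15, -12 → -11.
Third part: 53, 50, 47, 44, 41 → 38 (−3 each step).
Fourth part: 5, 25, 125, 625, 3125 → 15625 (×5 each step).
So the next tuple is {O; -11; 38; 15625}.

{O; -11; 38; 15625}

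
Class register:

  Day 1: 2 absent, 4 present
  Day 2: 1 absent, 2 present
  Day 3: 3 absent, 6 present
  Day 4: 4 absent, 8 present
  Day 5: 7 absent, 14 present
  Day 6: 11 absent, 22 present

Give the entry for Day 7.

For the absent, each term is the sum of the two before it: 2, 1, 3, 4, 7, 11 → 18.
Present: always 2 × the absent; 4, 2, 6, 8, 14, 22 → 36.
Putting it together: 18 absent, 36 present.

18 absent, 36 present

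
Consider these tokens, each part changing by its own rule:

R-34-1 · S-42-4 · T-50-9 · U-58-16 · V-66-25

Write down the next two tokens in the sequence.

For the letter, letters move forward 1 place in the alphabet: R, S, T, U, V → W → X.
Second component: 34, 42, 50, 58, 66 → 74 → 82 (+8 each step).
Third component: 1, 4, 9, 16, 25 → 36 → 49 (perfect squares: 1², 2², 3², …).
Putting the parts together: W-74-36 and then X-82-49.

W-74-36 then X-82-49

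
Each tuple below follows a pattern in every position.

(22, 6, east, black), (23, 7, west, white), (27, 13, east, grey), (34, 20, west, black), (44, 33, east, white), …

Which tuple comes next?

First coordinate goes 22, 23, 27, 34, 44 → 57 (differences are 1, 4, 7, … (increasing by 3 each time)).
Second coordinate: each term is the sum of the two before it, so 6, 7, 13, 20, 33 → 53.
For the direction, alternates east ↔ west: east, west, east, west, east → west.
Shade — repeats black → white → grey: black, white, grey, black, white → grey.
So the next tuple is (57, 53, west, grey).

(57, 53, west, grey)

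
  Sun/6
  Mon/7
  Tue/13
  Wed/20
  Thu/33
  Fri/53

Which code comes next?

Day — runs through the weekdays Mon→Sun: Sun, Mon, Tue, Wed, Thu, Fri → Sat.
Second component — each term is the sum of the two before it: 6, 7, 13, 20, 33, 53 → 86.
Combining the parts gives Sat/86.

Sat/86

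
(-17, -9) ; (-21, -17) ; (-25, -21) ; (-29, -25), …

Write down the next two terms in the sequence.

(-33, -29), (-37, -33)

For the first slot, −4 each step: -17, -21, -25, -29 → -33 → -37.
Second slot: -9, -17, -21, -25 → -29 → -33 (always the previous value of the first slot).
So the next two terms are (-33, -29) and (-37, -33).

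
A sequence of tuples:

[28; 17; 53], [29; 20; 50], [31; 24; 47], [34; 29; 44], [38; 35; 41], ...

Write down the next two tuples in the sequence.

[43; 42; 38], [49; 50; 35]

First slot: differences are 1, 2, 3, … (increasing by 1 each time); 28, 29, 31, 34, 38 → 43 → 49.
Second slot goes 17, 20, 24, 29, 35 → 42 → 50 (differences are 3, 4, 5, … (increasing by 1 each time)).
Third slot: −3 each step; 53, 50, 47, 44, 41 → 38 → 35.
So the next two tuples are [43; 42; 38] and [49; 50; 35].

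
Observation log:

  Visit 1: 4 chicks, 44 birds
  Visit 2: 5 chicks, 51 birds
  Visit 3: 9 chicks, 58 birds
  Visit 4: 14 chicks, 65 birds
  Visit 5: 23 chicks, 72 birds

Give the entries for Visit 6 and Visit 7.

37 chicks, 79 birds; 60 chicks, 86 birds

Chicks goes 4, 5, 9, 14, 23 → 37 → 60 (each term is the sum of the two before it).
Birds: +7 each step, so 44, 51, 58, 65, 72 → 79 → 86.
Putting the parts together: 37 chicks, 79 birds and then 60 chicks, 86 birds.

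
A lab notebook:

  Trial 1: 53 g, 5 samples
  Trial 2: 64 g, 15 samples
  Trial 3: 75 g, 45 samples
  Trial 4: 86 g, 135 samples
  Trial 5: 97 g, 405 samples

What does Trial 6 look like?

G goes 53, 64, 75, 86, 97 → 108 (+11 each step).
For the samples, ×3 each step: 5, 15, 45, 135, 405 → 1215.
So the next line is 108 g, 1215 samples.

108 g, 1215 samples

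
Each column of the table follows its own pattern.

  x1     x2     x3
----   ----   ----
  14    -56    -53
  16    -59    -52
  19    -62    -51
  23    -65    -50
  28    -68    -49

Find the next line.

34  -71  -48

Column x1: differences are 2, 3, 4, … (increasing by 1 each time); 14, 16, 19, 23, 28 → 34.
Column x2 goes -56, -59, -62, -65, -68 → -71 (−3 each step).
Column x3 — +1 each step: -53, -52, -51, -50, -49 → -48.
So the next line is 34  -71  -48.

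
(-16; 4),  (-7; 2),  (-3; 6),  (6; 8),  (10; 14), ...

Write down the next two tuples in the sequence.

First value: -16, -7, -3, 6, 10 → 19 → 23 (alternating steps +9, +4, +9, +4, …).
Second value goes 4, 2, 6, 8, 14 → 22 → 36 (each term is the sum of the two before it).
So the next two tuples are (19; 22) and (23; 36).

(19; 22), (23; 36)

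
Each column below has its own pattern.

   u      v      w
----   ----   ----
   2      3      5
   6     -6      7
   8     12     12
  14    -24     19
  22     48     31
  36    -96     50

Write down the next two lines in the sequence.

For the column u, each term is the sum of the two before it: 2, 6, 8, 14, 22, 36 → 58 → 94.
For the column v, ×(-2) each step: 3, -6, 12, -24, 48, -96 → 192 → -384.
Column w: 5, 7, 12, 19, 31, 50 → 81 → 131 (each term is the sum of the two before it).
Putting the parts together: 58  192  81 and then 94  -384  131.

58  192  81; 94  -384  131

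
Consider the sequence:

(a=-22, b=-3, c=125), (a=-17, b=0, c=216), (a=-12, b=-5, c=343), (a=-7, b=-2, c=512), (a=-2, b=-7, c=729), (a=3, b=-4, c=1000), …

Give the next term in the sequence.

(a=8, b=-9, c=1331)

A: -22, -17, -12, -7, -2, 3 → 8 (+5 each step).
For the b, alternating steps +3, −5, +3, −5, …: -3, 0, -5, -2, -7, -4 → -9.
C — perfect cubes: 5³, 6³, 7³, …: 125, 216, 343, 512, 729, 1000 → 1331.
So the next term is (a=8, b=-9, c=1331).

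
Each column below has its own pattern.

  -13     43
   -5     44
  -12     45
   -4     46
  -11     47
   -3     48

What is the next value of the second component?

49

First component — alternating steps +8, −7, +8, −7, …: -13, -5, -12, -4, -11, -3 → -10.
Second component: +1 each step, so 43, 44, 45, 46, 47, 48 → 49.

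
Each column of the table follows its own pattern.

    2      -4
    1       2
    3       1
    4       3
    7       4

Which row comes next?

11  7

First component — each term is the sum of the two before it: 2, 1, 3, 4, 7 → 11.
Second component goes -4, 2, 1, 3, 4 → 7 (always the previous value of the first component).
So the next row is 11  7.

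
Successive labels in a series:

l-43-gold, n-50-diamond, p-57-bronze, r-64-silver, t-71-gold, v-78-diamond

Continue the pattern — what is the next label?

x-85-bronze

Letter: letters move forward 2 places in the alphabet; l, n, p, r, t, v → x.
Second component: +7 each step; 43, 50, 57, 64, 71, 78 → 85.
Rank — repeats gold → diamond → bronze → silver: gold, diamond, bronze, silver, gold, diamond → bronze.
So the next label is x-85-bronze.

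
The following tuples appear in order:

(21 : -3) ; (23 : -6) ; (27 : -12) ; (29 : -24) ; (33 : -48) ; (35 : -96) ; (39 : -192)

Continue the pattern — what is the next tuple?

First coordinate: 21, 23, 27, 29, 33, 35, 39 → 41 (alternating steps +2, +4, +2, +4, …).
Second coordinate: ×2 each step; -3, -6, -12, -24, -48, -96, -192 → -384.
So the next tuple is (41 : -384).

(41 : -384)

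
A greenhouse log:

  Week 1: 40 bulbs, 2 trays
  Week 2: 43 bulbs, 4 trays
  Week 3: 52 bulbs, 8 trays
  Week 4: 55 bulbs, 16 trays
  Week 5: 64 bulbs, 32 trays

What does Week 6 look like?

67 bulbs, 64 trays

Bulbs — alternating steps +3, +9, +3, +9, …: 40, 43, 52, 55, 64 → 67.
Trays goes 2, 4, 8, 16, 32 → 64 (×2 each step).
So the next row is 67 bulbs, 64 trays.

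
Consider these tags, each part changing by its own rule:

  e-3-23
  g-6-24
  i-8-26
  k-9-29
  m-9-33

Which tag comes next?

Letter: letters move forward 2 places in the alphabet, so e, g, i, k, m → o.
Second component — differences are 3, 2, 1, … (decreasing by 1 each time): 3, 6, 8, 9, 9 → 8.
Third component — differences are 1, 2, 3, … (increasing by 1 each time): 23, 24, 26, 29, 33 → 38.
So the next tag is o-8-38.

o-8-38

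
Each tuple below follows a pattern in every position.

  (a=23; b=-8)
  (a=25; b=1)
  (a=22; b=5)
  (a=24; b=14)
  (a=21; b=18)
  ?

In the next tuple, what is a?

23

For the a, alternating steps +2, −3, +2, −3, …: 23, 25, 22, 24, 21 → 23.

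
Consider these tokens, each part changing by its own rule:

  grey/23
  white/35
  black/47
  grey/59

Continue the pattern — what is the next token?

Shade: repeats grey → white → black, so grey, white, black, grey → white.
Second component goes 23, 35, 47, 59 → 71 (+12 each step).
Putting it together: white/71.

white/71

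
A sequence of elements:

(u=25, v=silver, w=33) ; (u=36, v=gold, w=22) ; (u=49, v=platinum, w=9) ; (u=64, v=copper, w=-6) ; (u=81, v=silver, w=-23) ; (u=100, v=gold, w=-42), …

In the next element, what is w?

-63

For the u, perfect squares: 5², 6², 7², …: 25, 36, 49, 64, 81, 100 → 121.
V: repeats silver → gold → platinum → copper; silver, gold, platinum, copper, silver, gold → platinum.
W: together with the u always sums to 58, so 33, 22, 9, -6, -23, -42 → -63.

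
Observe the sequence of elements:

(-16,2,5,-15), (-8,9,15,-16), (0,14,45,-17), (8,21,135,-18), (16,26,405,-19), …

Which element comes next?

(24,33,1215,-20)

First coordinate goes -16, -8, 0, 8, 16 → 24 (+8 each step).
Second coordinate — alternating steps +7, +5, +7, +5, …: 2, 9, 14, 21, 26 → 33.
For the third coordinate, ×3 each step: 5, 15, 45, 135, 405 → 1215.
Fourth coordinate goes -15, -16, -17, -18, -19 → -20 (−1 each step).
Putting it together: (24,33,1215,-20).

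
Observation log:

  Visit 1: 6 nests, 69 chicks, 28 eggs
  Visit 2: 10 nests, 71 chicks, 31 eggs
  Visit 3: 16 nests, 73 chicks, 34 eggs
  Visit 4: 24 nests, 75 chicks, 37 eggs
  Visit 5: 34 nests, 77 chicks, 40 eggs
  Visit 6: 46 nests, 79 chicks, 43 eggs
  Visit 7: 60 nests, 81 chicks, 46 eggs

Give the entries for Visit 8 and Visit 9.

Nests: 6, 10, 16, 24, 34, 46, 60 → 76 → 94 (differences are 4, 6, 8, … (increasing by 2 each time)).
Chicks: +2 each step, so 69, 71, 73, 75, 77, 79, 81 → 83 → 85.
Eggs goes 28, 31, 34, 37, 40, 43, 46 → 49 → 52 (+3 each step).
So the next two records are 76 nests, 83 chicks, 49 eggs and 94 nests, 85 chicks, 52 eggs.

76 nests, 83 chicks, 49 eggs; 94 nests, 85 chicks, 52 eggs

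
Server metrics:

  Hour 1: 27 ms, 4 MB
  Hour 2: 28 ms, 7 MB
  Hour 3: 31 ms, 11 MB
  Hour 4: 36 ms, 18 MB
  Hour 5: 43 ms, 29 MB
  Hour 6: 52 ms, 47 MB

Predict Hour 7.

63 ms, 76 MB

Ms: 27, 28, 31, 36, 43, 52 → 63 (differences are 1, 3, 5, … (increasing by 2 each time)).
MB: 4, 7, 11, 18, 29, 47 → 76 (each term is the sum of the two before it).
Combining the parts gives 63 ms, 76 MB.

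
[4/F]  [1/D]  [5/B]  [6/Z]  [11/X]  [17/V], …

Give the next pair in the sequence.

For the first part, each term is the sum of the two before it: 4, 1, 5, 6, 11, 17 → 28.
Letter: F, D, B, Z, X, V → T (letters move back 2 places in the alphabet, wrapping A→Z).
So the next pair is [28/T].

[28/T]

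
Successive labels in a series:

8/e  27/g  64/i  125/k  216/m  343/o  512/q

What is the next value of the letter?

First component goes 8, 27, 64, 125, 216, 343, 512 → 729 (perfect cubes: 2³, 3³, 4³, …).
Letter: letters move forward 2 places in the alphabet; e, g, i, k, m, o, q → s.

s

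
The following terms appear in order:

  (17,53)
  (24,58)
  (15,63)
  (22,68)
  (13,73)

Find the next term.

(20,78)

First coordinate: alternating steps +7, −9, +7, −9, …; 17, 24, 15, 22, 13 → 20.
Second coordinate: +5 each step, so 53, 58, 63, 68, 73 → 78.
So the next term is (20,78).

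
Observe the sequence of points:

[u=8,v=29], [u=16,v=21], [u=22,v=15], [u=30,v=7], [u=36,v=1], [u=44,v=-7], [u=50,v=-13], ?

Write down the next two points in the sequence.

[u=58,v=-21], [u=64,v=-27]

U goes 8, 16, 22, 30, 36, 44, 50 → 58 → 64 (alternating steps +8, +6, +8, +6, …).
V: 29, 21, 15, 7, 1, -7, -13 → -21 → -27 (together with the u always sums to 37).
So the next two points are [u=58,v=-21] and [u=64,v=-27].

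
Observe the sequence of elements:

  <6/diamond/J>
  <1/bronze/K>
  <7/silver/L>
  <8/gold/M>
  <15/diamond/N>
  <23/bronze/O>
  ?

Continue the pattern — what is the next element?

<38/silver/P>

First value: each term is the sum of the two before it; 6, 1, 7, 8, 15, 23 → 38.
Rank: diamond, bronze, silver, gold, diamond, bronze → silver (repeats diamond → bronze → silver → gold).
Letter — letters move forward 1 place in the alphabet: J, K, L, M, N, O → P.
Putting it together: <38/silver/P>.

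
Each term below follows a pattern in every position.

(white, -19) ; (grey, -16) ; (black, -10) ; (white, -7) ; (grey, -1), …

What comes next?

(black, 2)

Shade: repeats white → grey → black; white, grey, black, white, grey → black.
Second slot: alternating steps +3, +6, +3, +6, …; -19, -16, -10, -7, -1 → 2.
So the next term is (black, 2).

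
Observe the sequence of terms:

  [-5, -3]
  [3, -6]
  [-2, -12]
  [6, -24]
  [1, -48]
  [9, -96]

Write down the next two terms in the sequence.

First coordinate: -5, 3, -2, 6, 1, 9 → 4 → 12 (alternating steps +8, −5, +8, −5, …).
Second coordinate: ×2 each step, so -3, -6, -12, -24, -48, -96 → -192 → -384.
Putting the parts together: [4, -192] and then [12, -384].

[4, -192], [12, -384]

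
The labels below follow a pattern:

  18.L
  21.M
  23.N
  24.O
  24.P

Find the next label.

For the first component, differences are 3, 2, 1, … (decreasing by 1 each time): 18, 21, 23, 24, 24 → 23.
Letter: letters move forward 1 place in the alphabet; L, M, N, O, P → Q.
So the next label is 23.Q.

23.Q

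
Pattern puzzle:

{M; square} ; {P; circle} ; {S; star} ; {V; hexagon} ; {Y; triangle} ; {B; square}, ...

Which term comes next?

{E; circle}

Letter — letters move forward 3 places in the alphabet, wrapping Z→A: M, P, S, V, Y, B → E.
Shape: repeats square → circle → star → hexagon → triangle, so square, circle, star, hexagon, triangle, square → circle.
So the next term is {E; circle}.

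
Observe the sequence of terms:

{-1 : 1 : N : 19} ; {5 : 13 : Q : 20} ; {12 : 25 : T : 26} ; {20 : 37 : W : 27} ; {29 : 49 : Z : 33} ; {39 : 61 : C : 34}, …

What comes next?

First entry — differences are 6, 7, 8, … (increasing by 1 each time): -1, 5, 12, 20, 29, 39 → 50.
For the second entry, +12 each step: 1, 13, 25, 37, 49, 61 → 73.
Letter: letters move forward 3 places in the alphabet, wrapping Z→A; N, Q, T, W, Z, C → F.
Fourth entry goes 19, 20, 26, 27, 33, 34 → 40 (alternating steps +1, +6, +1, +6, …).
Putting it together: {50 : 73 : F : 40}.

{50 : 73 : F : 40}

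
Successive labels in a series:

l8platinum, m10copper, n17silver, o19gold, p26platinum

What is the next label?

q28copper

Letter — letters move forward 1 place in the alphabet: l, m, n, o, p → q.
Second component — alternating steps +2, +7, +2, +7, …: 8, 10, 17, 19, 26 → 28.
Metal: platinum, copper, silver, gold, platinum → copper (repeats platinum → copper → silver → gold).
So the next label is q28copper.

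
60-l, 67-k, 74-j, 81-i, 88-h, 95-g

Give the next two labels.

102-f, 109-e

For the first component, +7 each step: 60, 67, 74, 81, 88, 95 → 102 → 109.
Letter: letters move back 1 place in the alphabet, so l, k, j, i, h, g → f → e.
Putting the parts together: 102-f and then 109-e.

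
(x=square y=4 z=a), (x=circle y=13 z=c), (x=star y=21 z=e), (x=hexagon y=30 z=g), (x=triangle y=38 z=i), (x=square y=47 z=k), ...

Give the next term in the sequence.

X: repeats square → circle → star → hexagon → triangle; square, circle, star, hexagon, triangle, square → circle.
Y: alternating steps +9, +8, +9, +8, …; 4, 13, 21, 30, 38, 47 → 55.
Z: letters move forward 2 places in the alphabet, so a, c, e, g, i, k → m.
Combining the parts gives (x=circle y=55 z=m).

(x=circle y=55 z=m)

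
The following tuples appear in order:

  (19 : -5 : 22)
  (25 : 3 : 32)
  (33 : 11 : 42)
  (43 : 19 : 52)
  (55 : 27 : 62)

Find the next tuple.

First entry: 19, 25, 33, 43, 55 → 69 (differences are 6, 8, 10, … (increasing by 2 each time)).
Second entry: +8 each step; -5, 3, 11, 19, 27 → 35.
Third entry: +10 each step; 22, 32, 42, 52, 62 → 72.
Putting it together: (69 : 35 : 72).

(69 : 35 : 72)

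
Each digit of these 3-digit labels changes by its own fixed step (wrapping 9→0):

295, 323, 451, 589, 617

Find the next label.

First digit — +1 each step, mod 10: 2, 3, 4, 5, 6 → 7.
Second digit: +3 each step, mod 10, so 9, 2, 5, 8, 1 → 4.
Third digit — −2 each step, mod 10: 5, 3, 1, 9, 7 → 5.
Putting it together: 745.

745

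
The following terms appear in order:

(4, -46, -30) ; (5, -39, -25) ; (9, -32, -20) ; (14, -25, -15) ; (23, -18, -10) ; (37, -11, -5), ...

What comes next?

(60, -4, 0)

First coordinate — each term is the sum of the two before it: 4, 5, 9, 14, 23, 37 → 60.
For the second coordinate, +7 each step: -46, -39, -32, -25, -18, -11 → -4.
For the third coordinate, +5 each step: -30, -25, -20, -15, -10, -5 → 0.
Combining the parts gives (60, -4, 0).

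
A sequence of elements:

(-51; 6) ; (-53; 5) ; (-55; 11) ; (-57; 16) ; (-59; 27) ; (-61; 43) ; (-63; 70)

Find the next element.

(-65; 113)

First coordinate — −2 each step: -51, -53, -55, -57, -59, -61, -63 → -65.
Second coordinate: each term is the sum of the two before it, so 6, 5, 11, 16, 27, 43, 70 → 113.
So the next element is (-65; 113).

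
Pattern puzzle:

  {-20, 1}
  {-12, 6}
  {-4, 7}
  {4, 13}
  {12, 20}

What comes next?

{20, 33}

For the first part, +8 each step: -20, -12, -4, 4, 12 → 20.
Second part goes 1, 6, 7, 13, 20 → 33 (each term is the sum of the two before it).
So the next tuple is {20, 33}.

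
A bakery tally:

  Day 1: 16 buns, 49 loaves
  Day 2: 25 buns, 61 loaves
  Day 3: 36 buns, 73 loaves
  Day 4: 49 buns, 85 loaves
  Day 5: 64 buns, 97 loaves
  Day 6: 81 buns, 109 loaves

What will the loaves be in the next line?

121

Loaves: +12 each step; 49, 61, 73, 85, 97, 109 → 121.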